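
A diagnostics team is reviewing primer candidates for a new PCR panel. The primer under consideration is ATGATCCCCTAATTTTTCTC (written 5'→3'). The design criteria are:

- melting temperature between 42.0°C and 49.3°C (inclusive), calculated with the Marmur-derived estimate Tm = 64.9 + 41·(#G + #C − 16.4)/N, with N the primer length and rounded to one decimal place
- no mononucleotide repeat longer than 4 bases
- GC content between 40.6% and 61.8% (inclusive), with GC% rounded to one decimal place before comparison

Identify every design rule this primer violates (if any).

Fails: homopolymer run, GC content.

Base counts: A=4, T=9, G=1, C=6 (length 20).
Tm: Tm = 64.9 + 41·(7 − 16.4)/20 = 45.6°C ✓
homopolymer run: longest run = 5, exceeds 4 ✗
GC content: GC 7/20 = 35.0%, outside 40.6–61.8% ✗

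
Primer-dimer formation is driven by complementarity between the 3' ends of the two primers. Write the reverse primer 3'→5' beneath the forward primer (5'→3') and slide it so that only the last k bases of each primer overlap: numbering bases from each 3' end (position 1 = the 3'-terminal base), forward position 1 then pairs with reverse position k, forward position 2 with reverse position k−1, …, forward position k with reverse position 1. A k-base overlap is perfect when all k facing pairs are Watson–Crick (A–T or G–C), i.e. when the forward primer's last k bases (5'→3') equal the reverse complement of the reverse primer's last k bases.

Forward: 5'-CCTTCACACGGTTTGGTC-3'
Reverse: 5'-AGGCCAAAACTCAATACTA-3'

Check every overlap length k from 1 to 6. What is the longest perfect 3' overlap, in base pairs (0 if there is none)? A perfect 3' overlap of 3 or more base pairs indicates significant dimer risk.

Last 6 bases (5'→3') — forward …TTGGTC, reverse …ATACTA.
Reverse complement of the reverse primer's last 6 bases: TAGTAT; its first k bases are the reverse complement of the reverse primer's last k bases, so a perfect k-base overlap needs the forward primer's last k bases to equal them.
Comparing (forward last k vs required): k=1: C vs T ✗; k=2: TC vs TA ✗; k=3: GTC vs TAG ✗; k=4: GGTC vs TAGT ✗; k=5: TGGTC vs TAGTA ✗; k=6: TTGGTC vs TAGTAT ✗.
No overlap length from 1 to 6 is perfect, so the longest perfect 3' overlap is 0.

Longest perfect overlap: 0 complementary base pairs; below the dimer-risk threshold (threshold 3).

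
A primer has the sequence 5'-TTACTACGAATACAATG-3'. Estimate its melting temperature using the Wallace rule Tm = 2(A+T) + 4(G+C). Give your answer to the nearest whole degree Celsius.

Base counts: A=7, T=5, G=2, C=3 (length 17).
Tm = 2·(7+5) + 4·(2+3) = 2·12 + 4·5 = 24 + 20 = 44°C.

44°C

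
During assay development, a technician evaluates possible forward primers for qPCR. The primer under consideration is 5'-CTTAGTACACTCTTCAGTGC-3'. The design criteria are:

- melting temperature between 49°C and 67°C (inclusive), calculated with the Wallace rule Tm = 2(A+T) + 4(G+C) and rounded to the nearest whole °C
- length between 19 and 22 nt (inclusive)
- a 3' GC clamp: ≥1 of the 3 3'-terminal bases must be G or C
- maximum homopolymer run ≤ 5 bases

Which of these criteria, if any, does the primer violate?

Base counts: A=4, T=7, G=3, C=6 (length 20).
Tm: Tm = 2·11 + 4·9 = 58°C ✓
length: length 20 ✓
GC clamp: 3' end TGC has 2 G/C ✓
homopolymer run: longest run = 2 ✓

Meets all criteria.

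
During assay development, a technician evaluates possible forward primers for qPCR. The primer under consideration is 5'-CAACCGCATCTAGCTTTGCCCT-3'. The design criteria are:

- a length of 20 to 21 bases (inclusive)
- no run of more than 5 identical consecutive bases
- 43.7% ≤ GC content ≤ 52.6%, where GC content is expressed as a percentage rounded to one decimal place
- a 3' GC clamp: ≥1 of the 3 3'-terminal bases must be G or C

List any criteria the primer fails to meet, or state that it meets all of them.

Base counts: A=4, T=6, G=3, C=9 (length 22).
length: length 22, outside 20–21 ✗
homopolymer run: longest run = 3 ✓
GC content: GC 12/22 = 54.5%, outside 43.7–52.6% ✗
GC clamp: 3' end CCT has 2 G/C ✓

Fails: length, GC content.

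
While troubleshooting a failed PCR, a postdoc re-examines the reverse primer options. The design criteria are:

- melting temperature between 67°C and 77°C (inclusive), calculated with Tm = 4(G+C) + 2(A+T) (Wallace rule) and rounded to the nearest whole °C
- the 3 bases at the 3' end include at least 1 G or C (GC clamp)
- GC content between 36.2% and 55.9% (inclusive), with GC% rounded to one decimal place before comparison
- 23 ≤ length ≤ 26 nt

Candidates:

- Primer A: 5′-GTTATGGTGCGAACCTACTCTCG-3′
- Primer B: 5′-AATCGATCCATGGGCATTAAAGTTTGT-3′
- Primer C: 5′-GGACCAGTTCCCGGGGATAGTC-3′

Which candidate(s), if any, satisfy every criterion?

Primer A only.

Primer A (23 nt, A=4 T=7 G=6 C=6): Tm = 2·11 + 4·12 = 70°C ✓; 3' end TCG has 2 G/C ✓; GC 12/23 = 52.2% ✓; length 23 ✓ — passes.
Primer B (27 nt, A=8 T=9 G=6 C=4): Tm = 2·17 + 4·10 = 74°C ✓; 3' end TGT has 1 G/C ✓; GC 10/27 = 37.0% ✓; length 27, outside 23–26 ✗ — fails.
Primer C (22 nt, A=4 T=4 G=8 C=6): Tm = 2·8 + 4·14 = 72°C ✓; 3' end GTC has 2 G/C ✓; GC 14/22 = 63.6%, outside 36.2–55.9% ✗; length 22, outside 23–26 ✗ — fails.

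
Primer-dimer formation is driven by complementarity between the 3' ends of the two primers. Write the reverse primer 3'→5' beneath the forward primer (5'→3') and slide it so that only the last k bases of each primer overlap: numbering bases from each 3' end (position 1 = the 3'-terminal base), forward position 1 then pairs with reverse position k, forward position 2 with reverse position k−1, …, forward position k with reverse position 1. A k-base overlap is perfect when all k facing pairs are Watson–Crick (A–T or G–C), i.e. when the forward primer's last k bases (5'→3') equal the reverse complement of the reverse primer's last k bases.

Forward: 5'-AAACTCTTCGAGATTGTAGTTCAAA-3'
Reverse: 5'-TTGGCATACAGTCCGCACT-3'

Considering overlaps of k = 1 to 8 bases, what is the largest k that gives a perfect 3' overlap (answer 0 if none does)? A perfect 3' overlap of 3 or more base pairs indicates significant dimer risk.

Last 8 bases (5'→3') — forward …AGTTCAAA, reverse …TCCGCACT.
Reverse complement of the reverse primer's last 8 bases: AGTGCGGA; its first k bases are the reverse complement of the reverse primer's last k bases, so a perfect k-base overlap needs the forward primer's last k bases to equal them.
Comparing (forward last k vs required): k=1: A vs A ✓; k=2: AA vs AG ✗; k=3: AAA vs AGT ✗; k=4: CAAA vs AGTG ✗; k=5: TCAAA vs AGTGC ✗; k=6: TTCAAA vs AGTGCG ✗; k=7: GTTCAAA vs AGTGCGG ✗; k=8: AGTTCAAA vs AGTGCGGA ✗.
Only k = 1 is perfect, so the longest perfect 3' overlap is 1.

Longest perfect overlap: 1 complementary base pair; below the dimer-risk threshold (threshold 3).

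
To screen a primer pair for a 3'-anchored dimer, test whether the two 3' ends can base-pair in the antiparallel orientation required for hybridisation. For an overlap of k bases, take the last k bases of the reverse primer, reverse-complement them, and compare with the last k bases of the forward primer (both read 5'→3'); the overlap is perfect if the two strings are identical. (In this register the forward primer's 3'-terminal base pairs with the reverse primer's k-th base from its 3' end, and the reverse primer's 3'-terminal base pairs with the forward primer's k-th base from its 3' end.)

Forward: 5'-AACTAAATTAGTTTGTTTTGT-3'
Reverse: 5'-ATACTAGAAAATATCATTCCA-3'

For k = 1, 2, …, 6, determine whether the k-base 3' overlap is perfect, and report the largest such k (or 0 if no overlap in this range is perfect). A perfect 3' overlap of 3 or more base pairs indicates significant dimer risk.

Last 6 bases (5'→3') — forward …TTTTGT, reverse …ATTCCA.
Reverse complement of the reverse primer's last 6 bases: TGGAAT; its first k bases are the reverse complement of the reverse primer's last k bases, so a perfect k-base overlap needs the forward primer's last k bases to equal them.
Comparing (forward last k vs required): k=1: T vs T ✓; k=2: GT vs TG ✗; k=3: TGT vs TGG ✗; k=4: TTGT vs TGGA ✗; k=5: TTTGT vs TGGAA ✗; k=6: TTTTGT vs TGGAAT ✗.
Only k = 1 is perfect, so the longest perfect 3' overlap is 1.

Longest perfect overlap: 1 complementary base pair; below the dimer-risk threshold (threshold 3).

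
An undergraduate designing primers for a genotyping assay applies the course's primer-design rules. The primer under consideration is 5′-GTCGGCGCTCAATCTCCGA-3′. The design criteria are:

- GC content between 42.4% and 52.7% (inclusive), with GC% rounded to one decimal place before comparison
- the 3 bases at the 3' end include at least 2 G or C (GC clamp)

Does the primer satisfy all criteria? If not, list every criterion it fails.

Fails: GC content.

Base counts: A=3, T=4, G=5, C=7 (length 19).
GC content: GC 12/19 = 63.2%, outside 42.4–52.7% ✗
GC clamp: 3' end CGA has 2 G/C ✓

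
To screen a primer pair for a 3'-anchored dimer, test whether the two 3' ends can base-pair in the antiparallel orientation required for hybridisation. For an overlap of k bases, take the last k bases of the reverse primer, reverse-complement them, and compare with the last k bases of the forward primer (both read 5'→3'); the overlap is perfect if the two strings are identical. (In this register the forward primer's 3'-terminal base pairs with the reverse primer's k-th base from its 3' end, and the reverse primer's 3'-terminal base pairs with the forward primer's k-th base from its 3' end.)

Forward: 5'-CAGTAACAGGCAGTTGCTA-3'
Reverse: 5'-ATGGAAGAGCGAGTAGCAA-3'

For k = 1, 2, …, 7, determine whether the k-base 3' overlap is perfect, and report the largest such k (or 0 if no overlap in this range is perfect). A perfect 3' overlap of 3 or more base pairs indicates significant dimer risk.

Longest perfect overlap: 6 complementary base pairs; significant dimer risk (threshold 3).

Last 7 bases (5'→3') — forward …GTTGCTA, reverse …GTAGCAA.
Reverse complement of the reverse primer's last 7 bases: TTGCTAC; its first k bases are the reverse complement of the reverse primer's last k bases, so a perfect k-base overlap needs the forward primer's last k bases to equal them.
Comparing (forward last k vs required): k=1: A vs T ✗; k=2: TA vs TT ✗; k=3: CTA vs TTG ✗; k=4: GCTA vs TTGC ✗; k=5: TGCTA vs TTGCT ✗; k=6: TTGCTA vs TTGCTA ✓; k=7: GTTGCTA vs TTGCTAC ✗.
Only k = 6 is perfect, so the longest perfect 3' overlap is 6.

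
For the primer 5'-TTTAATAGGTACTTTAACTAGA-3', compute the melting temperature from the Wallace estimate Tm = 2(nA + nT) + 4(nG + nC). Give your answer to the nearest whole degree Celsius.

Base counts: A=8, T=9, G=3, C=2 (length 22).
Tm = 2·(8+9) + 4·(3+2) = 2·17 + 4·5 = 34 + 20 = 54°C.

54°C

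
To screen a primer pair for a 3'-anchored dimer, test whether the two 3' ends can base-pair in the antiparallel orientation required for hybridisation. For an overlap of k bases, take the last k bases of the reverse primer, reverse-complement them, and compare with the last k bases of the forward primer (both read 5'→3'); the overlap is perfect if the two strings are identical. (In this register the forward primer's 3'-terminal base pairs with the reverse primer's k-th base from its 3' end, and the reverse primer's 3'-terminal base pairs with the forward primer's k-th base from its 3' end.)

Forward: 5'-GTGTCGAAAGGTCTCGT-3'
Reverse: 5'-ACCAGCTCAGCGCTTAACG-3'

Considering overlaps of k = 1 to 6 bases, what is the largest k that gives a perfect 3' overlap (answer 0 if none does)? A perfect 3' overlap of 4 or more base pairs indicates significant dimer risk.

Last 6 bases (5'→3') — forward …TCTCGT, reverse …TTAACG.
Reverse complement of the reverse primer's last 6 bases: CGTTAA; its first k bases are the reverse complement of the reverse primer's last k bases, so a perfect k-base overlap needs the forward primer's last k bases to equal them.
Comparing (forward last k vs required): k=1: T vs C ✗; k=2: GT vs CG ✗; k=3: CGT vs CGT ✓; k=4: TCGT vs CGTT ✗; k=5: CTCGT vs CGTTA ✗; k=6: TCTCGT vs CGTTAA ✗.
Only k = 3 is perfect, so the longest perfect 3' overlap is 3.

Longest perfect overlap: 3 complementary base pairs; below the dimer-risk threshold (threshold 4).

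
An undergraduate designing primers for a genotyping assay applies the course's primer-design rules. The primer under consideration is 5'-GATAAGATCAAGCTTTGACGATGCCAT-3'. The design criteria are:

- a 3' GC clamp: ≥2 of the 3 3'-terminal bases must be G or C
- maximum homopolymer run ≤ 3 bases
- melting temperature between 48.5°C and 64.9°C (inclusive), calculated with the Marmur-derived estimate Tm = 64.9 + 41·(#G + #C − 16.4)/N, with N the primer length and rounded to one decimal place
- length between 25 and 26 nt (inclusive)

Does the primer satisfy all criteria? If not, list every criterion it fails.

Base counts: A=9, T=7, G=6, C=5 (length 27).
GC clamp: 3' end CAT has 1 G/C, need ≥2 ✗
homopolymer run: longest run = 3 ✓
Tm: Tm = 64.9 + 41·(11 − 16.4)/27 = 56.7°C ✓
length: length 27, outside 25–26 ✗

Fails: GC clamp, length.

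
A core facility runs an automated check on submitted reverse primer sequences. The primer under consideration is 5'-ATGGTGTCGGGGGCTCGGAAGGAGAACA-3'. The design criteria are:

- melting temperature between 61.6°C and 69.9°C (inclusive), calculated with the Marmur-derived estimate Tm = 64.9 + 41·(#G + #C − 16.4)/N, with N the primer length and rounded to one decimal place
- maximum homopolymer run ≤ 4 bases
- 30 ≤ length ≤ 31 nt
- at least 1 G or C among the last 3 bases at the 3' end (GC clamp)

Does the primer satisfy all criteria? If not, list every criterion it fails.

Fails: homopolymer run, length.

Base counts: A=7, T=4, G=13, C=4 (length 28).
Tm: Tm = 64.9 + 41·(17 − 16.4)/28 = 65.8°C ✓
homopolymer run: longest run = 5, exceeds 4 ✗
length: length 28, outside 30–31 ✗
GC clamp: 3' end ACA has 1 G/C ✓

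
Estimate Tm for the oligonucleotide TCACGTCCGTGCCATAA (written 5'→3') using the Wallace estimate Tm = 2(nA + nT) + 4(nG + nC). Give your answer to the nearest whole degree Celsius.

52°C

Base counts: A=4, T=4, G=3, C=6 (length 17).
Tm = 2·(4+4) + 4·(3+6) = 2·8 + 4·9 = 16 + 36 = 52°C.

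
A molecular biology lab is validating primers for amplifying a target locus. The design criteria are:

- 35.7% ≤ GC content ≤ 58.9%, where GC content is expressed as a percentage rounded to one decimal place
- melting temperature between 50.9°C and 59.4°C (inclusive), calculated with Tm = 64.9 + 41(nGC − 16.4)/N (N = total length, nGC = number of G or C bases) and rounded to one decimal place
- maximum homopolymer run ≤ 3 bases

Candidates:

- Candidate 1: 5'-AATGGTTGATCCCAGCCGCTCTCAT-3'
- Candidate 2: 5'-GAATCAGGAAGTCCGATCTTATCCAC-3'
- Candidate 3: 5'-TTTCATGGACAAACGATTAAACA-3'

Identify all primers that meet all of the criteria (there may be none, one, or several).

Candidate 1 and Candidate 2.

Candidate 1 (25 nt, A=5 T=7 G=5 C=8): GC 13/25 = 52.0% ✓; Tm = 64.9 + 41·(13 − 16.4)/25 = 59.3°C ✓; longest run = 3 ✓ — passes.
Candidate 2 (26 nt, A=8 T=6 G=5 C=7): GC 12/26 = 46.2% ✓; Tm = 64.9 + 41·(12 − 16.4)/26 = 58.0°C ✓; longest run = 2 ✓ — passes.
Candidate 3 (23 nt, A=10 T=6 G=3 C=4): GC 7/23 = 30.4%, outside 35.7–58.9% ✗; Tm = 64.9 + 41·(7 − 16.4)/23 = 48.1°C, outside 50.9–59.4°C ✗; longest run = 3 ✓ — fails.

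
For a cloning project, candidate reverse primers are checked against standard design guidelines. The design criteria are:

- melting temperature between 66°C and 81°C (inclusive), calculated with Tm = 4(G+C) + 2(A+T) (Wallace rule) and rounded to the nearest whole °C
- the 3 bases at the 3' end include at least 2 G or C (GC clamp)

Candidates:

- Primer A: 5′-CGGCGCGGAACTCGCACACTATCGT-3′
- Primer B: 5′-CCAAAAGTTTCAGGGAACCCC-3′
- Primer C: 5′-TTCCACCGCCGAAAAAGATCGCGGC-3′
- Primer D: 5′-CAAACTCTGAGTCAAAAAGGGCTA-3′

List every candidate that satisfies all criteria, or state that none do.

Primer C only.

Primer A (25 nt, A=5 T=4 G=7 C=9): Tm = 2·9 + 4·16 = 82°C, outside 66–81°C ✗; 3' end CGT has 2 G/C ✓ — fails.
Primer B (21 nt, A=7 T=3 G=4 C=7): Tm = 2·10 + 4·11 = 64°C, outside 66–81°C ✗; 3' end CCC has 3 G/C ✓ — fails.
Primer C (25 nt, A=7 T=3 G=6 C=9): Tm = 2·10 + 4·15 = 80°C ✓; 3' end GGC has 3 G/C ✓ — passes.
Primer D (24 nt, A=10 T=4 G=5 C=5): Tm = 2·14 + 4·10 = 68°C ✓; 3' end CTA has 1 G/C, need ≥2 ✗ — fails.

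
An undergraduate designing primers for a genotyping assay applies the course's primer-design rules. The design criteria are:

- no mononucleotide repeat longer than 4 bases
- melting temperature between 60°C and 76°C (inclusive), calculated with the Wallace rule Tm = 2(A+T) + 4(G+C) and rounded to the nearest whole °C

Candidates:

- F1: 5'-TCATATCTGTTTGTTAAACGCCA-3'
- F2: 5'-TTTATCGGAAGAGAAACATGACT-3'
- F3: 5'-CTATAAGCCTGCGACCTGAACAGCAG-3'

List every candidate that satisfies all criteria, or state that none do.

F1 (23 nt, A=6 T=9 G=3 C=5): longest run = 3 ✓; Tm = 2·15 + 4·8 = 62°C ✓ — passes.
F2 (23 nt, A=9 T=6 G=5 C=3): longest run = 3 ✓; Tm = 2·15 + 4·8 = 62°C ✓ — passes.
F3 (26 nt, A=8 T=4 G=6 C=8): longest run = 2 ✓; Tm = 2·12 + 4·14 = 80°C, outside 60–76°C ✗ — fails.

F1 and F2.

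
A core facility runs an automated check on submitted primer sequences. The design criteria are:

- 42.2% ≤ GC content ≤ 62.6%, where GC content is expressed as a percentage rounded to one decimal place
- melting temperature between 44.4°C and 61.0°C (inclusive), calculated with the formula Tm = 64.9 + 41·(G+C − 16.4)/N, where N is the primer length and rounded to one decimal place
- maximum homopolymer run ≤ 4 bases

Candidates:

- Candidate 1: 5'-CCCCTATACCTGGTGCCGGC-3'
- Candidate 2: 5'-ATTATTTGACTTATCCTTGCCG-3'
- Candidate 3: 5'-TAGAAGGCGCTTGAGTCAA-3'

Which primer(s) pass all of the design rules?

Candidate 3 only.

Candidate 1 (20 nt, A=2 T=4 G=5 C=9): GC 14/20 = 70.0%, outside 42.2–62.6% ✗; Tm = 64.9 + 41·(14 − 16.4)/20 = 60.0°C ✓; longest run = 4 ✓ — fails.
Candidate 2 (22 nt, A=4 T=10 G=3 C=5): GC 8/22 = 36.4%, outside 42.2–62.6% ✗; Tm = 64.9 + 41·(8 − 16.4)/22 = 49.2°C ✓; longest run = 3 ✓ — fails.
Candidate 3 (19 nt, A=6 T=4 G=6 C=3): GC 9/19 = 47.4% ✓; Tm = 64.9 + 41·(9 − 16.4)/19 = 48.9°C ✓; longest run = 2 ✓ — passes.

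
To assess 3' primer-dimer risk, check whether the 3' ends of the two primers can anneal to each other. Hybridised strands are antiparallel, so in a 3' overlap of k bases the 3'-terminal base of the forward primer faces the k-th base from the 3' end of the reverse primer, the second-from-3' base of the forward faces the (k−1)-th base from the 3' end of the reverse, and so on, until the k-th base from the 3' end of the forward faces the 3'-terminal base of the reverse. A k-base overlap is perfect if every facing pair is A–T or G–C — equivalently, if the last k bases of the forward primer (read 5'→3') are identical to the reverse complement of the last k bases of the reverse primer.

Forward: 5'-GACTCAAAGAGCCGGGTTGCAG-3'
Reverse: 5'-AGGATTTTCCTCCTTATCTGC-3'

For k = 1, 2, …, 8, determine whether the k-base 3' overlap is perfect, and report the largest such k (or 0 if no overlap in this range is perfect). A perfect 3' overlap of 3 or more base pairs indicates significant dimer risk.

Last 8 bases (5'→3') — forward …GGTTGCAG, reverse …TTATCTGC.
Reverse complement of the reverse primer's last 8 bases: GCAGATAA; its first k bases are the reverse complement of the reverse primer's last k bases, so a perfect k-base overlap needs the forward primer's last k bases to equal them.
Comparing (forward last k vs required): k=1: G vs G ✓; k=2: AG vs GC ✗; k=3: CAG vs GCA ✗; k=4: GCAG vs GCAG ✓; k=5: TGCAG vs GCAGA ✗; k=6: TTGCAG vs GCAGAT ✗; k=7: GTTGCAG vs GCAGATA ✗; k=8: GGTTGCAG vs GCAGATAA ✗.
Perfect overlaps at k = 1, 4; the largest is 4.

Longest perfect overlap: 4 complementary base pairs; significant dimer risk (threshold 3).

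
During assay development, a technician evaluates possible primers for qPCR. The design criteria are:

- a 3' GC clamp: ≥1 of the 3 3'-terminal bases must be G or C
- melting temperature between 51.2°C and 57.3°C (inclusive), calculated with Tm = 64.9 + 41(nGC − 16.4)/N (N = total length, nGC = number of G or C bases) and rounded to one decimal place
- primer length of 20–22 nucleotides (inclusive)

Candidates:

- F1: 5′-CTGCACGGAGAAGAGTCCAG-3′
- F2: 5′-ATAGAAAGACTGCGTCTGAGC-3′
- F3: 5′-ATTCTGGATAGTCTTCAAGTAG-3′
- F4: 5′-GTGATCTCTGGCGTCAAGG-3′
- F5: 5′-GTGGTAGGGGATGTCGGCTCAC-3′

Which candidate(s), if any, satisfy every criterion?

F1 and F2.

F1 (20 nt, A=6 T=2 G=7 C=5): 3' end CAG has 2 G/C ✓; Tm = 64.9 + 41·(12 − 16.4)/20 = 55.9°C ✓; length 20 ✓ — passes.
F2 (21 nt, A=7 T=4 G=6 C=4): 3' end AGC has 2 G/C ✓; Tm = 64.9 + 41·(10 − 16.4)/21 = 52.4°C ✓; length 21 ✓ — passes.
F3 (22 nt, A=6 T=8 G=5 C=3): 3' end TAG has 1 G/C ✓; Tm = 64.9 + 41·(8 − 16.4)/22 = 49.2°C, outside 51.2–57.3°C ✗; length 22 ✓ — fails.
F4 (19 nt, A=3 T=5 G=7 C=4): 3' end AGG has 2 G/C ✓; Tm = 64.9 + 41·(11 − 16.4)/19 = 53.2°C ✓; length 19, outside 20–22 ✗ — fails.
F5 (22 nt, A=3 T=5 G=10 C=4): 3' end CAC has 2 G/C ✓; Tm = 64.9 + 41·(14 − 16.4)/22 = 60.4°C, outside 51.2–57.3°C ✗; length 22 ✓ — fails.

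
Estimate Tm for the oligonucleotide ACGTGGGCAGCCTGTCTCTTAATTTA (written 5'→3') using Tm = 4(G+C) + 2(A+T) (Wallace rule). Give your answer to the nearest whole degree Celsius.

Base counts: A=5, T=9, G=6, C=6 (length 26).
Tm = 2·(5+9) + 4·(6+6) = 2·14 + 4·12 = 28 + 48 = 76°C.

76°C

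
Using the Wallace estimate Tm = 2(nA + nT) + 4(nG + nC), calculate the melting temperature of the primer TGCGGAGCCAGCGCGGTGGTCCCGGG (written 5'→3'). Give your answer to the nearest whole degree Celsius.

94°C

Base counts: A=2, T=3, G=13, C=8 (length 26).
Tm = 2·(2+3) + 4·(13+8) = 2·5 + 4·21 = 10 + 84 = 94°C.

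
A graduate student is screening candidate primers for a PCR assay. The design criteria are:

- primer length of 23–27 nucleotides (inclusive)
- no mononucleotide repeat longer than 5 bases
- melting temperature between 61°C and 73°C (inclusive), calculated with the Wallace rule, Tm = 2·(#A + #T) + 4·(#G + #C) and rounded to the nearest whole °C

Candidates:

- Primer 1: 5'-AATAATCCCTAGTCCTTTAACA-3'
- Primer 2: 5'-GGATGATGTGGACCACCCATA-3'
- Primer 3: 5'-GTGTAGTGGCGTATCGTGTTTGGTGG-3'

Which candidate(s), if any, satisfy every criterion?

Primer 1 (22 nt, A=8 T=7 G=1 C=6): length 22, outside 23–27 ✗; longest run = 3 ✓; Tm = 2·15 + 4·7 = 58°C, outside 61–73°C ✗ — fails.
Primer 2 (21 nt, A=6 T=4 G=6 C=5): length 21, outside 23–27 ✗; longest run = 3 ✓; Tm = 2·10 + 4·11 = 64°C ✓ — fails.
Primer 3 (26 nt, A=2 T=10 G=12 C=2): length 26 ✓; longest run = 3 ✓; Tm = 2·12 + 4·14 = 80°C, outside 61–73°C ✗ — fails.

None of the candidates satisfy all criteria.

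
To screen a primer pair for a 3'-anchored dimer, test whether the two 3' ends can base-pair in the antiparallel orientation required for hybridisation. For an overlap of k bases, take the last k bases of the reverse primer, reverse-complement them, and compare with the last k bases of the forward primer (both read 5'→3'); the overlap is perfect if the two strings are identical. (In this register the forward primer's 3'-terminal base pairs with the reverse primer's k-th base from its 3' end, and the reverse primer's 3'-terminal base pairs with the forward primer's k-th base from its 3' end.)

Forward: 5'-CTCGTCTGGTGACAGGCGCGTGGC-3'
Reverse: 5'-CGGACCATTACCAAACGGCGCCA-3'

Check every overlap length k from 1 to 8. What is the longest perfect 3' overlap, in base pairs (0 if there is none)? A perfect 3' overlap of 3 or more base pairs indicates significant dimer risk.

Last 8 bases (5'→3') — forward …CGCGTGGC, reverse …CGGCGCCA.
Reverse complement of the reverse primer's last 8 bases: TGGCGCCG; its first k bases are the reverse complement of the reverse primer's last k bases, so a perfect k-base overlap needs the forward primer's last k bases to equal them.
Comparing (forward last k vs required): k=1: C vs T ✗; k=2: GC vs TG ✗; k=3: GGC vs TGG ✗; k=4: TGGC vs TGGC ✓; k=5: GTGGC vs TGGCG ✗; k=6: CGTGGC vs TGGCGC ✗; k=7: GCGTGGC vs TGGCGCC ✗; k=8: CGCGTGGC vs TGGCGCCG ✗.
Only k = 4 is perfect, so the longest perfect 3' overlap is 4.

Longest perfect overlap: 4 complementary base pairs; significant dimer risk (threshold 3).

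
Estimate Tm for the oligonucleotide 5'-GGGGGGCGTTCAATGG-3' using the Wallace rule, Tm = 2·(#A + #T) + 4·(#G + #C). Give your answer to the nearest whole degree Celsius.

Base counts: A=2, T=3, G=9, C=2 (length 16).
Tm = 2·(2+3) + 4·(9+2) = 2·5 + 4·11 = 10 + 44 = 54°C.

54°C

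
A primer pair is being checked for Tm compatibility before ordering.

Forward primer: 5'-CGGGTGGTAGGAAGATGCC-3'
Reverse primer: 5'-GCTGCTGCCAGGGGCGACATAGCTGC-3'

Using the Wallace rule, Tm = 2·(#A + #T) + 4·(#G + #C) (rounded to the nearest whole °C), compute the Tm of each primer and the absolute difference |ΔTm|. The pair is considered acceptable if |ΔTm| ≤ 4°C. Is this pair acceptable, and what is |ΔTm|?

|ΔTm| = 26°C; the pair is not acceptable.

Forward: A=4 T=3 G=9 C=3 → Tm = 2·7 + 4·12 = 62°C.
Reverse: A=4 T=4 G=10 C=8 → Tm = 2·8 + 4·18 = 88°C.
|ΔTm| = |62 − 88| = 26°C, > 4°C.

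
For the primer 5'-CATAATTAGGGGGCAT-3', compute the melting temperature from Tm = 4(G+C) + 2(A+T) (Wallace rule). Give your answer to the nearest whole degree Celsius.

46°C

Base counts: A=5, T=4, G=5, C=2 (length 16).
Tm = 2·(5+4) + 4·(5+2) = 2·9 + 4·7 = 18 + 28 = 46°C.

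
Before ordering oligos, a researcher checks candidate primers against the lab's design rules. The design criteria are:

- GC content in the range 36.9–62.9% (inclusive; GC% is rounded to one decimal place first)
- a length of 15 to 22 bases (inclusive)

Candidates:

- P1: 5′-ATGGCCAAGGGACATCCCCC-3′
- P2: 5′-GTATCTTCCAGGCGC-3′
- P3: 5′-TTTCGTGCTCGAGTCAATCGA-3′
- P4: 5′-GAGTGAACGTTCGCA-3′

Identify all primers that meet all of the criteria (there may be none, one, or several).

P2, P3 and P4.

P1 (20 nt, A=5 T=2 G=5 C=8): GC 13/20 = 65.0%, outside 36.9–62.9% ✗; length 20 ✓ — fails.
P2 (15 nt, A=2 T=4 G=4 C=5): GC 9/15 = 60.0% ✓; length 15 ✓ — passes.
P3 (21 nt, A=4 T=7 G=5 C=5): GC 10/21 = 47.6% ✓; length 21 ✓ — passes.
P4 (15 nt, A=4 T=3 G=5 C=3): GC 8/15 = 53.3% ✓; length 15 ✓ — passes.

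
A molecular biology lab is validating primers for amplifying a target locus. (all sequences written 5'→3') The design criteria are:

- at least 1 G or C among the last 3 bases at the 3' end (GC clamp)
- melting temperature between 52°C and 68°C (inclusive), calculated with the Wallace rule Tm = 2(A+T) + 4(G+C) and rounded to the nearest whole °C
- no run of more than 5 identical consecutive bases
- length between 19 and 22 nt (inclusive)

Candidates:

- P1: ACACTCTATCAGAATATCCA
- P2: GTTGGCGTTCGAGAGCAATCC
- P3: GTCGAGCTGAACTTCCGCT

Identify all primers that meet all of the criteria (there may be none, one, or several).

P1 (20 nt, A=8 T=5 G=1 C=6): 3' end CCA has 2 G/C ✓; Tm = 2·13 + 4·7 = 54°C ✓; longest run = 2 ✓; length 20 ✓ — passes.
P2 (21 nt, A=4 T=5 G=7 C=5): 3' end TCC has 2 G/C ✓; Tm = 2·9 + 4·12 = 66°C ✓; longest run = 2 ✓; length 21 ✓ — passes.
P3 (19 nt, A=3 T=5 G=5 C=6): 3' end GCT has 2 G/C ✓; Tm = 2·8 + 4·11 = 60°C ✓; longest run = 2 ✓; length 19 ✓ — passes.

P1, P2 and P3.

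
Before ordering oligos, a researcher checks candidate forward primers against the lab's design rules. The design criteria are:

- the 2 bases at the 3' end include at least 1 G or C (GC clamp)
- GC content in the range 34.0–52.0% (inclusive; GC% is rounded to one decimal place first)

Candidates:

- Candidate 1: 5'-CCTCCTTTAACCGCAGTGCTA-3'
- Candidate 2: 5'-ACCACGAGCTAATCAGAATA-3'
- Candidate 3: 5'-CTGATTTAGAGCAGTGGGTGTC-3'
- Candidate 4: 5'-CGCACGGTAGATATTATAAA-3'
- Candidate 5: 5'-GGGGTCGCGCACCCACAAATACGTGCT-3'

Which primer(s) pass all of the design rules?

Candidate 3 only.

Candidate 1 (21 nt, A=4 T=6 G=3 C=8): 3' end TA has 0 G/C, need ≥1 ✗; GC 11/21 = 52.4%, outside 34.0–52.0% ✗ — fails.
Candidate 2 (20 nt, A=9 T=3 G=3 C=5): 3' end TA has 0 G/C, need ≥1 ✗; GC 8/20 = 40.0% ✓ — fails.
Candidate 3 (22 nt, A=4 T=7 G=8 C=3): 3' end TC has 1 G/C ✓; GC 11/22 = 50.0% ✓ — passes.
Candidate 4 (20 nt, A=8 T=5 G=4 C=3): 3' end AA has 0 G/C, need ≥1 ✗; GC 7/20 = 35.0% ✓ — fails.
Candidate 5 (27 nt, A=6 T=4 G=8 C=9): 3' end CT has 1 G/C ✓; GC 17/27 = 63.0%, outside 34.0–52.0% ✗ — fails.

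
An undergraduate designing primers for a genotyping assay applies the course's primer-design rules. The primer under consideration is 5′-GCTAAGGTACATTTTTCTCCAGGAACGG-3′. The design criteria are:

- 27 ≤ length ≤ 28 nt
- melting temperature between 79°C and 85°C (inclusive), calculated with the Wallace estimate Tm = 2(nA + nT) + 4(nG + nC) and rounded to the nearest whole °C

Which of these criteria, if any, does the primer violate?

Base counts: A=7, T=8, G=7, C=6 (length 28).
length: length 28 ✓
Tm: Tm = 2·15 + 4·13 = 82°C ✓

Meets all criteria.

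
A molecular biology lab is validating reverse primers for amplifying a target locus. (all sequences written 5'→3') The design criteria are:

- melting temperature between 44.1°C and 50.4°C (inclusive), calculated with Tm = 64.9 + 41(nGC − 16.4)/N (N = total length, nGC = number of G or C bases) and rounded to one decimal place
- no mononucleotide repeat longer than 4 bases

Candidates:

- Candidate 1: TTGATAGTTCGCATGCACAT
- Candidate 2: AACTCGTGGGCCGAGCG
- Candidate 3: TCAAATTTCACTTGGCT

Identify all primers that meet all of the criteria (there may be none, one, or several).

Candidate 1 (20 nt, A=5 T=7 G=4 C=4): Tm = 64.9 + 41·(8 − 16.4)/20 = 47.7°C ✓; longest run = 2 ✓ — passes.
Candidate 2 (17 nt, A=3 T=2 G=7 C=5): Tm = 64.9 + 41·(12 − 16.4)/17 = 54.3°C, outside 44.1–50.4°C ✗; longest run = 3 ✓ — fails.
Candidate 3 (17 nt, A=4 T=7 G=2 C=4): Tm = 64.9 + 41·(6 − 16.4)/17 = 39.8°C, outside 44.1–50.4°C ✗; longest run = 3 ✓ — fails.

Candidate 1 only.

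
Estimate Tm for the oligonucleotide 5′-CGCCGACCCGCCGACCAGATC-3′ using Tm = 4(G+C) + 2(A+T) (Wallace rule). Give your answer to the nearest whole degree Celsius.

Base counts: A=4, T=1, G=5, C=11 (length 21).
Tm = 2·(4+1) + 4·(5+11) = 2·5 + 4·16 = 10 + 64 = 74°C.

74°C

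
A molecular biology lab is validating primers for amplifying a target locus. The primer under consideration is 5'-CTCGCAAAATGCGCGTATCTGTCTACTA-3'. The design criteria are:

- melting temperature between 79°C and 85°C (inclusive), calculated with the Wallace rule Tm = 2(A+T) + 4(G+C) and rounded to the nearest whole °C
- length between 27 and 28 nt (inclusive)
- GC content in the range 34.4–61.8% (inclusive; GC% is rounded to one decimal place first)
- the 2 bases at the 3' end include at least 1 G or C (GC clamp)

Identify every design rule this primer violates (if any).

Base counts: A=7, T=8, G=5, C=8 (length 28).
Tm: Tm = 2·15 + 4·13 = 82°C ✓
length: length 28 ✓
GC content: GC 13/28 = 46.4% ✓
GC clamp: 3' end TA has 0 G/C, need ≥1 ✗

Fails: GC clamp.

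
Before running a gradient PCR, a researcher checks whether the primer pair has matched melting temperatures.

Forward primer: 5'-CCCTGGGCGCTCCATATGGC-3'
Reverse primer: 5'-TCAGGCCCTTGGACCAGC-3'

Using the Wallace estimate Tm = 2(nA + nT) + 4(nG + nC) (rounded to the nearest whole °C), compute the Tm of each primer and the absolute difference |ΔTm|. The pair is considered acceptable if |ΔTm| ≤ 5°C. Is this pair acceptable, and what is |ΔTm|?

Forward: A=2 T=4 G=6 C=8 → Tm = 2·6 + 4·14 = 68°C.
Reverse: A=3 T=3 G=5 C=7 → Tm = 2·6 + 4·12 = 60°C.
|ΔTm| = |68 − 60| = 8°C, > 5°C.

|ΔTm| = 8°C; the pair is not acceptable.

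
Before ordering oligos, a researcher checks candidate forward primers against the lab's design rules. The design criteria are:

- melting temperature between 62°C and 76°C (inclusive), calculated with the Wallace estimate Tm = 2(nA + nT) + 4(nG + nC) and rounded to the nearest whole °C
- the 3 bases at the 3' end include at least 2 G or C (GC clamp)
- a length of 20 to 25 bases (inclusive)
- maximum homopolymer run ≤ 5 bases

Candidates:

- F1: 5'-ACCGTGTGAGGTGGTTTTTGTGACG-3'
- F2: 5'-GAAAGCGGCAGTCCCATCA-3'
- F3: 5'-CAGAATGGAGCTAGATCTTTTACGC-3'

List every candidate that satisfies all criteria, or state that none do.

F1 (25 nt, A=3 T=9 G=10 C=3): Tm = 2·12 + 4·13 = 76°C ✓; 3' end ACG has 2 G/C ✓; length 25 ✓; longest run = 5 ✓ — passes.
F2 (19 nt, A=6 T=2 G=5 C=6): Tm = 2·8 + 4·11 = 60°C, outside 62–76°C ✗; 3' end TCA has 1 G/C, need ≥2 ✗; length 19, outside 20–25 ✗; longest run = 3 ✓ — fails.
F3 (25 nt, A=7 T=7 G=6 C=5): Tm = 2·14 + 4·11 = 72°C ✓; 3' end CGC has 3 G/C ✓; length 25 ✓; longest run = 4 ✓ — passes.

F1 and F3.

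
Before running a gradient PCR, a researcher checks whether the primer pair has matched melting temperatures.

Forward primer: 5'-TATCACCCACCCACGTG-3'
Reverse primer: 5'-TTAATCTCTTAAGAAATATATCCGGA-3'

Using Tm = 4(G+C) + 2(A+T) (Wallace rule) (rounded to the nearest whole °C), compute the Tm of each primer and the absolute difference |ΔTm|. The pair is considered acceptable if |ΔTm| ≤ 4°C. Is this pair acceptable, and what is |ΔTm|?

Forward: A=4 T=3 G=2 C=8 → Tm = 2·7 + 4·10 = 54°C.
Reverse: A=10 T=9 G=3 C=4 → Tm = 2·19 + 4·7 = 66°C.
|ΔTm| = |54 − 66| = 12°C, > 4°C.

|ΔTm| = 12°C; the pair is not acceptable.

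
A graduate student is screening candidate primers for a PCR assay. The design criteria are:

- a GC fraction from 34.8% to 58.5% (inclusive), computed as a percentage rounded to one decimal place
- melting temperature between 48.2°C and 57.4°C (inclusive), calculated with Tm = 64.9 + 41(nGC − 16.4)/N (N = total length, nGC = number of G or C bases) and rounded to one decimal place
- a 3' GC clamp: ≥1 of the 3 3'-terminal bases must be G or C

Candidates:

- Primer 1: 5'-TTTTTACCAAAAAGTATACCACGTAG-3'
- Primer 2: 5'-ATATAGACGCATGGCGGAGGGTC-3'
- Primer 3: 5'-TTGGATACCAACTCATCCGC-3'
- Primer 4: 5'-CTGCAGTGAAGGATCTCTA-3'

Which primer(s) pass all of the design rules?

Primer 1 (26 nt, A=10 T=8 G=3 C=5): GC 8/26 = 30.8%, outside 34.8–58.5% ✗; Tm = 64.9 + 41·(8 − 16.4)/26 = 51.7°C ✓; 3' end TAG has 1 G/C ✓ — fails.
Primer 2 (23 nt, A=6 T=4 G=9 C=4): GC 13/23 = 56.5% ✓; Tm = 64.9 + 41·(13 − 16.4)/23 = 58.8°C, outside 48.2–57.4°C ✗; 3' end GTC has 2 G/C ✓ — fails.
Primer 3 (20 nt, A=5 T=5 G=3 C=7): GC 10/20 = 50.0% ✓; Tm = 64.9 + 41·(10 − 16.4)/20 = 51.8°C ✓; 3' end CGC has 3 G/C ✓ — passes.
Primer 4 (19 nt, A=5 T=5 G=5 C=4): GC 9/19 = 47.4% ✓; Tm = 64.9 + 41·(9 − 16.4)/19 = 48.9°C ✓; 3' end CTA has 1 G/C ✓ — passes.

Primer 3 and Primer 4.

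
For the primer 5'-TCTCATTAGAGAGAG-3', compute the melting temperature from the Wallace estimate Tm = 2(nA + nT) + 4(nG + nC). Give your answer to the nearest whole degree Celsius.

42°C

Base counts: A=5, T=4, G=4, C=2 (length 15).
Tm = 2·(5+4) + 4·(4+2) = 2·9 + 4·6 = 18 + 24 = 42°C.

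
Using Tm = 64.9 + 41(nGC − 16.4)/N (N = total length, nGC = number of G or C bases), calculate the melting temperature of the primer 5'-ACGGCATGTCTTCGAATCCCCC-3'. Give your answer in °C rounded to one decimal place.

58.6°C

Base counts: A=4, T=5, G=4, C=9; G+C = 13, N = 22.
Tm = 64.9 + 41·(13 − 16.4)/22 = 64.9 + -139.40/22 = 58.6°C.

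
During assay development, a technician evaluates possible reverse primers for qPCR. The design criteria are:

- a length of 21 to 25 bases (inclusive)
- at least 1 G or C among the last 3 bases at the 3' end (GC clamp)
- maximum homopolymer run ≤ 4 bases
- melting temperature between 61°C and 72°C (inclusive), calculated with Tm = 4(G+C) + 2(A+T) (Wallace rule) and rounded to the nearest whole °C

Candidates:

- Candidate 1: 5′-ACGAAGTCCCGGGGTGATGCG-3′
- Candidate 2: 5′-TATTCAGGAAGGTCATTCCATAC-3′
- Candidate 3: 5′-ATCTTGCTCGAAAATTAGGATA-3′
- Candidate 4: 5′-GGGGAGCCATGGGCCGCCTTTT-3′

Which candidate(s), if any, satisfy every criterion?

Candidate 1 (21 nt, A=4 T=3 G=9 C=5): length 21 ✓; 3' end GCG has 3 G/C ✓; longest run = 4 ✓; Tm = 2·7 + 4·14 = 70°C ✓ — passes.
Candidate 2 (23 nt, A=7 T=7 G=4 C=5): length 23 ✓; 3' end TAC has 1 G/C ✓; longest run = 2 ✓; Tm = 2·14 + 4·9 = 64°C ✓ — passes.
Candidate 3 (22 nt, A=8 T=7 G=4 C=3): length 22 ✓; 3' end ATA has 0 G/C, need ≥1 ✗; longest run = 4 ✓; Tm = 2·15 + 4·7 = 58°C, outside 61–72°C ✗ — fails.
Candidate 4 (22 nt, A=2 T=5 G=9 C=6): length 22 ✓; 3' end TTT has 0 G/C, need ≥1 ✗; longest run = 4 ✓; Tm = 2·7 + 4·15 = 74°C, outside 61–72°C ✗ — fails.

Candidate 1 and Candidate 2.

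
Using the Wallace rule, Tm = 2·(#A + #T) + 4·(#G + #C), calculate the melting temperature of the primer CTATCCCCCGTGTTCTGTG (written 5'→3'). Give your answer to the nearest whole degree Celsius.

60°C

Base counts: A=1, T=7, G=4, C=7 (length 19).
Tm = 2·(1+7) + 4·(4+7) = 2·8 + 4·11 = 16 + 44 = 60°C.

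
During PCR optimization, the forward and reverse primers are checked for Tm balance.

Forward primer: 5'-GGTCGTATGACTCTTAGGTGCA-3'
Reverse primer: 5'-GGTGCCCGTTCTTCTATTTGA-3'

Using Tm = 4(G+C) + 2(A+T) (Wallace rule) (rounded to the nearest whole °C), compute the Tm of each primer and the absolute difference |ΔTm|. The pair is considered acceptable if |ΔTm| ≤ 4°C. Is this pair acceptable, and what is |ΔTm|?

|ΔTm| = 4°C; the pair is acceptable.

Forward: A=4 T=7 G=7 C=4 → Tm = 2·11 + 4·11 = 66°C.
Reverse: A=2 T=9 G=5 C=5 → Tm = 2·11 + 4·10 = 62°C.
|ΔTm| = |66 − 62| = 4°C, ≤ 4°C.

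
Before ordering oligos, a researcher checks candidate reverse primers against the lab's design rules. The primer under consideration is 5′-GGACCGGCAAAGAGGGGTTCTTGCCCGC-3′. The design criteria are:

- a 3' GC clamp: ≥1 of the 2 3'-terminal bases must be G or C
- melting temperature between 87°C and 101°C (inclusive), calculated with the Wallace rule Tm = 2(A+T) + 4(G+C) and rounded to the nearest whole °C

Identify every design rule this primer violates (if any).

Meets all criteria.

Base counts: A=5, T=4, G=11, C=8 (length 28).
GC clamp: 3' end GC has 2 G/C ✓
Tm: Tm = 2·9 + 4·19 = 94°C ✓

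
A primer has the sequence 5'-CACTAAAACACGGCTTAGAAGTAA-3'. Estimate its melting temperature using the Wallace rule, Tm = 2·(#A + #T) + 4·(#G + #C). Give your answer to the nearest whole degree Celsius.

66°C

Base counts: A=11, T=4, G=4, C=5 (length 24).
Tm = 2·(11+4) + 4·(4+5) = 2·15 + 4·9 = 30 + 36 = 66°C.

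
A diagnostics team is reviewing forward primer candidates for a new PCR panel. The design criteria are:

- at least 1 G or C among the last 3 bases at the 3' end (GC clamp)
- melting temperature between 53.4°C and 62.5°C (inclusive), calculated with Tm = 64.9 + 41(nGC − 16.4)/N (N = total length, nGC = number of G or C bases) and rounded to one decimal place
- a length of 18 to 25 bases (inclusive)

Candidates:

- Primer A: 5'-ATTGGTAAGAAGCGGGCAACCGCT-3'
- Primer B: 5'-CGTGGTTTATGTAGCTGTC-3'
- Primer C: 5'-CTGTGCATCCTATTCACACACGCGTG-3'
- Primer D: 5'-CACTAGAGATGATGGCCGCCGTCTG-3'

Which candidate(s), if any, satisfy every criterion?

Primer A only.

Primer A (24 nt, A=7 T=4 G=8 C=5): 3' end GCT has 2 G/C ✓; Tm = 64.9 + 41·(13 − 16.4)/24 = 59.1°C ✓; length 24 ✓ — passes.
Primer B (19 nt, A=2 T=8 G=6 C=3): 3' end GTC has 2 G/C ✓; Tm = 64.9 + 41·(9 − 16.4)/19 = 48.9°C, outside 53.4–62.5°C ✗; length 19 ✓ — fails.
Primer C (26 nt, A=5 T=7 G=5 C=9): 3' end GTG has 2 G/C ✓; Tm = 64.9 + 41·(14 − 16.4)/26 = 61.1°C ✓; length 26, outside 18–25 ✗ — fails.
Primer D (25 nt, A=5 T=5 G=8 C=7): 3' end CTG has 2 G/C ✓; Tm = 64.9 + 41·(15 − 16.4)/25 = 62.6°C, outside 53.4–62.5°C ✗; length 25 ✓ — fails.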